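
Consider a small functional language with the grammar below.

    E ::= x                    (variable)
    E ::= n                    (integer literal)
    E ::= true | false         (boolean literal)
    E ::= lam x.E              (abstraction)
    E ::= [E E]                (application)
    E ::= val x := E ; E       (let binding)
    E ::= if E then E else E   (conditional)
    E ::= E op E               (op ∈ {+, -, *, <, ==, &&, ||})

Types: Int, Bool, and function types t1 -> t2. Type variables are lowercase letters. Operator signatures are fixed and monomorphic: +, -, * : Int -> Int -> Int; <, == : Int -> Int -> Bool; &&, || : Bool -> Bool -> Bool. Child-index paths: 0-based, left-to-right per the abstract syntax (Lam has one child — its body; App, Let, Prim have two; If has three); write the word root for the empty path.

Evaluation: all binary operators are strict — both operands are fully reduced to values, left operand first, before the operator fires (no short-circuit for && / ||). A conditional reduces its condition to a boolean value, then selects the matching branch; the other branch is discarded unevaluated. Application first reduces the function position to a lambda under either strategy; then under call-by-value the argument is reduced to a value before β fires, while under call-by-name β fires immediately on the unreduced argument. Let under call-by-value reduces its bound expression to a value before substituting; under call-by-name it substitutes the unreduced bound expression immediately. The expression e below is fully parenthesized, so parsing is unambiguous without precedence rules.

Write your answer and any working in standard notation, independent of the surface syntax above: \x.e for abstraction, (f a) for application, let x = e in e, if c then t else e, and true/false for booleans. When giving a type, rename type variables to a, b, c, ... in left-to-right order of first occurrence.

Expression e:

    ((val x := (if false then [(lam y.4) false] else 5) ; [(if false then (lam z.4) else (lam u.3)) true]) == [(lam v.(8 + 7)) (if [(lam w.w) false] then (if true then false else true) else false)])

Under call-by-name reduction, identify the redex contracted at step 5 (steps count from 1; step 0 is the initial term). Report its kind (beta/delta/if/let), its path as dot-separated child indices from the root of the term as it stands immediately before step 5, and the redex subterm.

Trace:
step 0: ((let x = (if false then ((\y.4) false) else 5) in ((if false then (\z.4) else (\u.3)) true)) == ((\v.(8 + 7)) (if ((\w.w) false) then (if true then false else true) else false)))
step 1: [let@0] (((if false then (\z.4) else (\u.3)) true) == ((\v.(8 + 7)) (if ((\w.w) false) then (if true then false else true) else false)))
step 2: [if@0.0] (((\u.3) true) == ((\v.(8 + 7)) (if ((\w.w) false) then (if true then false else true) else false)))
step 3: [beta@0] (3 == ((\v.(8 + 7)) (if ((\w.w) false) then (if true then false else true) else false)))
step 4: [beta@1] (3 == (8 + 7))
step 5: [delta@1] (3 == 15)

Answer: delta at 1 : (8 + 7)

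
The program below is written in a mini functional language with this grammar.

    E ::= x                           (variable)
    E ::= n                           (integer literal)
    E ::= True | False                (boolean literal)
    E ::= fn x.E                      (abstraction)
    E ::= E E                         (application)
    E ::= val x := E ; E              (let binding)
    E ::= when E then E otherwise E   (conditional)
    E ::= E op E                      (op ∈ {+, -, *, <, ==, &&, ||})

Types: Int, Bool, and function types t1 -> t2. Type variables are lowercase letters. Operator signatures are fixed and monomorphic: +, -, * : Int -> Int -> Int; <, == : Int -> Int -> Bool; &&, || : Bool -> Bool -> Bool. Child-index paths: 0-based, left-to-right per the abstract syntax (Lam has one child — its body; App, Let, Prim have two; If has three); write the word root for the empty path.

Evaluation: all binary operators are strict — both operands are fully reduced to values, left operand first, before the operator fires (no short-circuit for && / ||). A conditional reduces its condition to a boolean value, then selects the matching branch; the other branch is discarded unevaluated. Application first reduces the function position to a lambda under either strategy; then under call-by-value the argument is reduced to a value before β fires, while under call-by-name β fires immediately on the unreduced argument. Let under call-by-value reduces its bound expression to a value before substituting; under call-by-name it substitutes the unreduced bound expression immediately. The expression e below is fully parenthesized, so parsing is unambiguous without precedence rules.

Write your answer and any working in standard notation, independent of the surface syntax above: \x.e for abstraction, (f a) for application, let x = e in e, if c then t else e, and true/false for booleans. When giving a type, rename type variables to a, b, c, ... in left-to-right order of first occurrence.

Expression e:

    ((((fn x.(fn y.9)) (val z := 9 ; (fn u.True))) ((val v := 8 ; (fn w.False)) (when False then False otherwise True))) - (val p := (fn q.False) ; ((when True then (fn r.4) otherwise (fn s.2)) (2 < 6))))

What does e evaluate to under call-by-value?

Trace:
step 0: ((((\x.(\y.9)) (let z = 9 in (\u.true))) ((let v = 8 in (\w.false)) (if false then false else true))) - (let p = (\q.false) in ((if true then (\r.4) else (\s.2)) (2 < 6))))
step 1: [let@0.0.1] ((((\x.(\y.9)) (\u.true)) ((let v = 8 in (\w.false)) (if false then false else true))) - (let p = (\q.false) in ((if true then (\r.4) else (\s.2)) (2 < 6))))
step 2: [beta@0.0] (((\y.9) ((let v = 8 in (\w.false)) (if false then false else true))) - (let p = (\q.false) in ((if true then (\r.4) else (\s.2)) (2 < 6))))
step 3: [let@0.1.0] (((\y.9) ((\w.false) (if false then false else true))) - (let p = (\q.false) in ((if true then (\r.4) else (\s.2)) (2 < 6))))
step 4: [if@0.1.1] (((\y.9) ((\w.false) true)) - (let p = (\q.false) in ((if true then (\r.4) else (\s.2)) (2 < 6))))
step 5: [beta@0.1] (((\y.9) false) - (let p = (\q.false) in ((if true then (\r.4) else (\s.2)) (2 < 6))))
step 6: [beta@0] (9 - (let p = (\q.false) in ((if true then (\r.4) else (\s.2)) (2 < 6))))
step 7: [let@1] (9 - ((if true then (\r.4) else (\s.2)) (2 < 6)))
step 8: [if@1.0] (9 - ((\r.4) (2 < 6)))
step 9: [delta@1.1] (9 - ((\r.4) true))
step 10: [beta@1] (9 - 4)
step 11: [delta@root] 5

Answer: 5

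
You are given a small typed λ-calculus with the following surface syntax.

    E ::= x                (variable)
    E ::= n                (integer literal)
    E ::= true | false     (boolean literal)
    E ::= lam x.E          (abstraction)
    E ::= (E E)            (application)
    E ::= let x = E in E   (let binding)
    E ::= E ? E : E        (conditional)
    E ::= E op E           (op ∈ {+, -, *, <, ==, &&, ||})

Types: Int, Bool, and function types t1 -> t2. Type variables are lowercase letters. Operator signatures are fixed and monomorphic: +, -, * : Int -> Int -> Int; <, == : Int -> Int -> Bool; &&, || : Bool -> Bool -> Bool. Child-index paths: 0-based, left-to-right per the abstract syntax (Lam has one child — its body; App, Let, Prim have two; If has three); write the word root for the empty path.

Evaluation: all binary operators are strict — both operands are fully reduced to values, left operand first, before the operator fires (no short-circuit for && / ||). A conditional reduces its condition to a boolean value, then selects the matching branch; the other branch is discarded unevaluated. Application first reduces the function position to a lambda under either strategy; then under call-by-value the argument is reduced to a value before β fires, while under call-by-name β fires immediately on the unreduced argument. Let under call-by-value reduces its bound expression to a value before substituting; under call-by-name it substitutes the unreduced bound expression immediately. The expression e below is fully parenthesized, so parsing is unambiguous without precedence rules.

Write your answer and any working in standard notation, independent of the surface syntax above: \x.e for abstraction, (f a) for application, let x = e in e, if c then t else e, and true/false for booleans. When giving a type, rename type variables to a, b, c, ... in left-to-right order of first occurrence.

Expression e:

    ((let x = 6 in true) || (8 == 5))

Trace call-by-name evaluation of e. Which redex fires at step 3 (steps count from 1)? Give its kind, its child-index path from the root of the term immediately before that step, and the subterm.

Answer: delta at root : (true || false)

Derivation:
step 0: ((let x = 6 in true) || (8 == 5))
step 1: [let@0] (true || (8 == 5))
step 2: [delta@1] (true || false)
step 3: [delta@root] true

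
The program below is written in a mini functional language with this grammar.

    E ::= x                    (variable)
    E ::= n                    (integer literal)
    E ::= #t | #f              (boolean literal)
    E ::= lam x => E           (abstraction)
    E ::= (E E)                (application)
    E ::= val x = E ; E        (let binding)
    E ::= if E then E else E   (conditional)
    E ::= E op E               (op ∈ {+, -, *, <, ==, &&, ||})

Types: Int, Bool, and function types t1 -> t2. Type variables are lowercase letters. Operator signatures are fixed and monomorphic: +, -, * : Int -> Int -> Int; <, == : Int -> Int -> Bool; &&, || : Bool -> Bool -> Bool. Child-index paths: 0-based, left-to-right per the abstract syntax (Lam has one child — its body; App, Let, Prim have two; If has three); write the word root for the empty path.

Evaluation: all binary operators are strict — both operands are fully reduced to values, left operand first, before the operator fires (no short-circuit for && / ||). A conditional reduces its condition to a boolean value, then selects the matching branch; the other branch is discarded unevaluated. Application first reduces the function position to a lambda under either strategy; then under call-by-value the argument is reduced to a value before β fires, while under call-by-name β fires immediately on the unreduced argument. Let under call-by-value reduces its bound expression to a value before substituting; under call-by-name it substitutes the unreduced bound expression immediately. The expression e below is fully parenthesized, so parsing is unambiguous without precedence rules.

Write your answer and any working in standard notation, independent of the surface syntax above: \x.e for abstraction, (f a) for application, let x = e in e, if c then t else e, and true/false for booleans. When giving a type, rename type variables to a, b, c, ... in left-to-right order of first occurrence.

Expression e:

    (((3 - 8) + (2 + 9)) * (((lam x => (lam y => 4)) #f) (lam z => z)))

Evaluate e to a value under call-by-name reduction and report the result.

Derivation:
step 0: (((3 - 8) + (2 + 9)) * (((\x.(\y.4)) false) (\z.z)))
step 1: [delta@0.0] ((-5 + (2 + 9)) * (((\x.(\y.4)) false) (\z.z)))
step 2: [delta@0.1] ((-5 + 11) * (((\x.(\y.4)) false) (\z.z)))
step 3: [delta@0] (6 * (((\x.(\y.4)) false) (\z.z)))
step 4: [beta@1.0] (6 * ((\y.4) (\z.z)))
step 5: [beta@1] (6 * 4)
step 6: [delta@root] 24

Answer: 24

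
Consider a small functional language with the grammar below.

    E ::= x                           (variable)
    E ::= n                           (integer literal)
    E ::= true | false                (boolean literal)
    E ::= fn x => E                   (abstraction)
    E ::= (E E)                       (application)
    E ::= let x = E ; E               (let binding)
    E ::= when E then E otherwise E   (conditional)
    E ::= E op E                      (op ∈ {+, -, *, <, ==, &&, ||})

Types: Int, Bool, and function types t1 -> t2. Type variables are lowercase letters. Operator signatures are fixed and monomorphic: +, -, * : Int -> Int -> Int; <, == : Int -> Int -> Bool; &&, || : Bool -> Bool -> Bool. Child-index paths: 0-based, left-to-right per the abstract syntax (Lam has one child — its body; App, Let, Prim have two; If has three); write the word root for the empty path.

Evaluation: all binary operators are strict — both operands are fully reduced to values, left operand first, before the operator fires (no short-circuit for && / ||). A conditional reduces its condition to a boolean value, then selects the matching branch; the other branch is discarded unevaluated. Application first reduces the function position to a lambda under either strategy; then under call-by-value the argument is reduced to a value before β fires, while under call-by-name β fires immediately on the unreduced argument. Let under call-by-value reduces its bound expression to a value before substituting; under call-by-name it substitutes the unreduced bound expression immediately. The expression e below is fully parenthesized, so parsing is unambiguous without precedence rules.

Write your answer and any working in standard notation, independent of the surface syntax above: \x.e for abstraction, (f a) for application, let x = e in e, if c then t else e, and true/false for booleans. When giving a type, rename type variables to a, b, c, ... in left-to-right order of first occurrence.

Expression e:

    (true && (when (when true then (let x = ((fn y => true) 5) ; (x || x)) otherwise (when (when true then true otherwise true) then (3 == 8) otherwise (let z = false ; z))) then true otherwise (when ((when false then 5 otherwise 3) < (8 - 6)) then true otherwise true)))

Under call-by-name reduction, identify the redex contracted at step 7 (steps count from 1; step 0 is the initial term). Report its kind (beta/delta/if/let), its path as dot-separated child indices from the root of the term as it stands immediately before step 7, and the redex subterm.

Answer: delta at root : (true && true)

Derivation:
step 0: (true && (if (if true then (let x = ((\y.true) 5) in (x || x)) else (if (if true then true else true) then (3 == 8) else (let z = false in z))) then true else (if ((if false then 5 else 3) < (8 - 6)) then true else true)))
step 1: [if@1.0] (true && (if (let x = ((\y.true) 5) in (x || x)) then true else (if ((if false then 5 else 3) < (8 - 6)) then true else true)))
step 2: [let@1.0] (true && (if (((\y.true) 5) || ((\y.true) 5)) then true else (if ((if false then 5 else 3) < (8 - 6)) then true else true)))
step 3: [beta@1.0.0] (true && (if (true || ((\y.true) 5)) then true else (if ((if false then 5 else 3) < (8 - 6)) then true else true)))
step 4: [beta@1.0.1] (true && (if (true || true) then true else (if ((if false then 5 else 3) < (8 - 6)) then true else true)))
step 5: [delta@1.0] (true && (if true then true else (if ((if false then 5 else 3) < (8 - 6)) then true else true)))
step 6: [if@1] (true && true)
step 7: [delta@root] true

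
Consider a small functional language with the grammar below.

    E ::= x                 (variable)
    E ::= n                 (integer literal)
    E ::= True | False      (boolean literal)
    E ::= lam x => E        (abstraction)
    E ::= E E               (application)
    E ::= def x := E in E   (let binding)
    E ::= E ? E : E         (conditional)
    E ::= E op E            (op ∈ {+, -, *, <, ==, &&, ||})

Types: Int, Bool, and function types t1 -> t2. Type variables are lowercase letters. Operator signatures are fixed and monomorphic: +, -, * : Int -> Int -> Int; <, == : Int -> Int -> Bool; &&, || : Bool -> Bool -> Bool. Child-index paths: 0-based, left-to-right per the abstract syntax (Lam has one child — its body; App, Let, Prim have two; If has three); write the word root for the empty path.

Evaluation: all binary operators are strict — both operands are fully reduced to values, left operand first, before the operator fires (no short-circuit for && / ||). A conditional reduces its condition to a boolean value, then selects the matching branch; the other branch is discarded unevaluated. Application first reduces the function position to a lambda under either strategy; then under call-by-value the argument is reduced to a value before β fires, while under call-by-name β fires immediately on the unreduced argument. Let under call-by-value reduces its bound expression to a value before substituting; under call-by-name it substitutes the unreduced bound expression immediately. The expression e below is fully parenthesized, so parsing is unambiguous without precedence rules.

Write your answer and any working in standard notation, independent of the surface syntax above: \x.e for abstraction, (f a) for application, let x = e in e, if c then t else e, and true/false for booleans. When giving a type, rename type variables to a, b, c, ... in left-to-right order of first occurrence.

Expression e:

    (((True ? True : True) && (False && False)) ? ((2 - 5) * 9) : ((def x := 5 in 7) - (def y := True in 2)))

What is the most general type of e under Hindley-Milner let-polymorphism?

Answer: Int

Derivation:
  unify Bool ~ Bool
  unify Bool ~ Bool
  unify Bool ~ Bool
  unify Bool ~ Bool
  unify Bool ~ Bool
  unify Bool ~ Bool
  unify Bool ~ Bool
  unify Int ~ Int
  unify Int ~ Int
  unify Int ~ Int
  unify Int ~ Int
let x : Int
  unify Int ~ Int
let y : Bool
  unify Int ~ Int
  unify Int ~ Int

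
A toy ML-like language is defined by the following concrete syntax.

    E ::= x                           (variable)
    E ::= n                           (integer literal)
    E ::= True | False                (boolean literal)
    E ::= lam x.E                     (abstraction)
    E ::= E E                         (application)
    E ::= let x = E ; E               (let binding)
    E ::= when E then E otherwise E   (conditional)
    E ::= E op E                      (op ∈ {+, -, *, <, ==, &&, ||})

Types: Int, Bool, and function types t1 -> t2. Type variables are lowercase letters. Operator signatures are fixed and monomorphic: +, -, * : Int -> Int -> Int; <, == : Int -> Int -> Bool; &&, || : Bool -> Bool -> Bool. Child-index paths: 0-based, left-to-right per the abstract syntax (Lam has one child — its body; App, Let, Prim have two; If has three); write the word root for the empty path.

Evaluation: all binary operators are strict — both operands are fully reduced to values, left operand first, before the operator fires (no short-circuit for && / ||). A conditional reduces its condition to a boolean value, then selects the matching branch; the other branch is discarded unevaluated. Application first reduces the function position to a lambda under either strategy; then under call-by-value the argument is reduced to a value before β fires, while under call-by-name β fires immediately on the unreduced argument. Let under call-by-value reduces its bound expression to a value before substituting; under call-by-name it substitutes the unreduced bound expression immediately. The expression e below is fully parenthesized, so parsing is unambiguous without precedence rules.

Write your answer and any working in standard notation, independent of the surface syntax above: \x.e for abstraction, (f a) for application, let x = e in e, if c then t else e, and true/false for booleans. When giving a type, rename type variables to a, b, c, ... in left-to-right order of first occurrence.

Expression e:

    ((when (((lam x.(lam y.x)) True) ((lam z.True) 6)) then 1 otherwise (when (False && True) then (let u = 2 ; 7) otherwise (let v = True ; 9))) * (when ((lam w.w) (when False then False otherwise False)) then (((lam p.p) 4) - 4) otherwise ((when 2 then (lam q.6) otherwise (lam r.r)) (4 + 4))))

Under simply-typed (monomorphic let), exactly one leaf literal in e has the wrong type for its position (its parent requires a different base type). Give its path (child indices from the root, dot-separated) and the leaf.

Answer: 1.2.0.0 : 2

Working:
x : a
\y._ : b -> a
\x._ : a -> b -> a
  unify a -> b -> a ~ Bool -> c
  unify a ~ Bool
  unify b -> Bool ~ c
_ _ : b -> Bool
\z._ : d -> Bool
  unify d -> Bool ~ Int -> e
  unify d ~ Int
  unify Bool ~ e
_ _ : Bool
  unify b -> Bool ~ Bool -> f
  unify b ~ Bool
  unify Bool ~ f
_ _ : Bool
  unify Bool ~ Bool
  unify Bool ~ Bool
  unify Bool ~ Bool
  unify Bool ~ Bool
let u : Int
let v : Bool
  unify Int ~ Int
  unify Int ~ Int
  unify Int ~ Int
w : g
\w._ : g -> g
  unify Bool ~ Bool
  unify Bool ~ Bool
  unify g -> g ~ Bool -> h
  unify g ~ Bool
  unify Bool ~ h
_ _ : Bool
  unify Bool ~ Bool
p : i
\p._ : i -> i
  unify i -> i ~ Int -> j
  unify i ~ Int
  unify Int ~ j
_ _ : Int
  unify Int ~ Int
  unify Int ~ Int
  unify Int ~ Bool
  FAIL: mismatch Int ~ Bool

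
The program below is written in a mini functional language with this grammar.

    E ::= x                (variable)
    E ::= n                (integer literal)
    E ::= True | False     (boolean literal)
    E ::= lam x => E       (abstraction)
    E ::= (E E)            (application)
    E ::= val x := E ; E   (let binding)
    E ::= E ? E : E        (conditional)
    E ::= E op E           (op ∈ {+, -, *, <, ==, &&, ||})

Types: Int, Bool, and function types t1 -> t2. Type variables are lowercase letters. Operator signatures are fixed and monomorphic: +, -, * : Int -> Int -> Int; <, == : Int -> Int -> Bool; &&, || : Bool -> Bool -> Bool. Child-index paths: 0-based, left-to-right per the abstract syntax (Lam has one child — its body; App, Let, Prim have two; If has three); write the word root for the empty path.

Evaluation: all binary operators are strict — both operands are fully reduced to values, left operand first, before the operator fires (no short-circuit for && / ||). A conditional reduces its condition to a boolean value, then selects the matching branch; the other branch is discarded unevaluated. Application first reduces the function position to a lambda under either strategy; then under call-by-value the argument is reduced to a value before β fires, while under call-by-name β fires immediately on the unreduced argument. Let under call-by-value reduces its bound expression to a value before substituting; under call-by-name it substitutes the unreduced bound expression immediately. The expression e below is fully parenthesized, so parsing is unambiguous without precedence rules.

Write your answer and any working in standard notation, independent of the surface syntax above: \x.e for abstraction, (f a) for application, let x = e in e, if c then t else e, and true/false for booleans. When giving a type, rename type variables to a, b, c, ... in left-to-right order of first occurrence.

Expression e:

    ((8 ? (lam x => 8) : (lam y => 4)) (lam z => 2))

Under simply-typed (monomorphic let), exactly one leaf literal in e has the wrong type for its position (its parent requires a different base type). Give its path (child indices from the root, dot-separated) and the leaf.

Answer: 0.0 : 8

Trace:
  unify Int ~ Bool
  FAIL: mismatch Int ~ Bool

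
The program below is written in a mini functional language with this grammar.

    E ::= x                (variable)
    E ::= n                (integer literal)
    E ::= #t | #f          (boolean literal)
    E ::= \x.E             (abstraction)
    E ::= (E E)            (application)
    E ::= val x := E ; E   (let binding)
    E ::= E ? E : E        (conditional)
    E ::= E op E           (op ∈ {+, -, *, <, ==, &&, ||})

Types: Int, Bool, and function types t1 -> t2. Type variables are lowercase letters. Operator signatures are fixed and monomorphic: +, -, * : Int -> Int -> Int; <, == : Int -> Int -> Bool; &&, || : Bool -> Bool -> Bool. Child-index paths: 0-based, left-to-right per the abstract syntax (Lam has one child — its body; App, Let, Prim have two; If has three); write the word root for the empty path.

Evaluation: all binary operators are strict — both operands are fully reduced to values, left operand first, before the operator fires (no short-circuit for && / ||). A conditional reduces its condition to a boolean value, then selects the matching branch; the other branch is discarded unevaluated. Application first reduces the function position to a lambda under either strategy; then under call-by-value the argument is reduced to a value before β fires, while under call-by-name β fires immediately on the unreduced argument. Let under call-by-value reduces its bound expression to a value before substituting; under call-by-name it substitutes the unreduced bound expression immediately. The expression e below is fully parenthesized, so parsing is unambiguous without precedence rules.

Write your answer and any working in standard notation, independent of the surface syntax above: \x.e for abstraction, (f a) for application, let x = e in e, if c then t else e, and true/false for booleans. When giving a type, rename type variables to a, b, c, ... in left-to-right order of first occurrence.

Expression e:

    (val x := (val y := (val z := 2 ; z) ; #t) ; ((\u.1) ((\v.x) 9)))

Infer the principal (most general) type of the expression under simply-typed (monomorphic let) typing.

Derivation:
let z : Int
z : Int
let y : Int
let x : Bool
\u._ : a -> Int
x : Bool
\v._ : b -> Bool
  unify b -> Bool ~ Int -> c
  unify b ~ Int
  unify Bool ~ c
_ _ : Bool
  unify a -> Int ~ Bool -> d
  unify a ~ Bool
  unify Int ~ d
_ _ : Int

Answer: Int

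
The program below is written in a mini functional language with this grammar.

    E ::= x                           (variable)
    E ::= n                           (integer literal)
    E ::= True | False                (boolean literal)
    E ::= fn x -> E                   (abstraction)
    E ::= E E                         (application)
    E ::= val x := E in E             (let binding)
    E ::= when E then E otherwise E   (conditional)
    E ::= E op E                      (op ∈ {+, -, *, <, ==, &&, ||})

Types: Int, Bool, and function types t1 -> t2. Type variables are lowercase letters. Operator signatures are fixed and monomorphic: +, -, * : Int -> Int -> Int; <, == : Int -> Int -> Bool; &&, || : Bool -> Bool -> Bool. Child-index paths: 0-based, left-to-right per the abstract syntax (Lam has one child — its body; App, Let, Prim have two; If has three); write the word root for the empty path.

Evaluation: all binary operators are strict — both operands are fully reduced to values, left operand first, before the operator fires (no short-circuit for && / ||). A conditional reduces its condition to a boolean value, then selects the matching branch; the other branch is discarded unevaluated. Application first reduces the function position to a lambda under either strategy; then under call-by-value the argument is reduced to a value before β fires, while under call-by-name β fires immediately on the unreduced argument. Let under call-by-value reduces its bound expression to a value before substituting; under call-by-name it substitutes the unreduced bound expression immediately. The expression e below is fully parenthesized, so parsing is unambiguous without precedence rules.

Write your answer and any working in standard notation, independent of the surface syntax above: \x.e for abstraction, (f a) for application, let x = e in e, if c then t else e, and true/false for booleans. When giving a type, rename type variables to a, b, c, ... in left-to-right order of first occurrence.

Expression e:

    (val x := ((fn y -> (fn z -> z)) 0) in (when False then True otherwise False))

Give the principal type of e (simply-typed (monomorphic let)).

Answer: Bool

Working:
z : b
\z._ : b -> b
\y._ : a -> b -> b
  unify a -> b -> b ~ Int -> c
  unify a ~ Int
  unify b -> b ~ c
_ _ : b -> b
let x : b -> b
  unify Bool ~ Bool
  unify Bool ~ Bool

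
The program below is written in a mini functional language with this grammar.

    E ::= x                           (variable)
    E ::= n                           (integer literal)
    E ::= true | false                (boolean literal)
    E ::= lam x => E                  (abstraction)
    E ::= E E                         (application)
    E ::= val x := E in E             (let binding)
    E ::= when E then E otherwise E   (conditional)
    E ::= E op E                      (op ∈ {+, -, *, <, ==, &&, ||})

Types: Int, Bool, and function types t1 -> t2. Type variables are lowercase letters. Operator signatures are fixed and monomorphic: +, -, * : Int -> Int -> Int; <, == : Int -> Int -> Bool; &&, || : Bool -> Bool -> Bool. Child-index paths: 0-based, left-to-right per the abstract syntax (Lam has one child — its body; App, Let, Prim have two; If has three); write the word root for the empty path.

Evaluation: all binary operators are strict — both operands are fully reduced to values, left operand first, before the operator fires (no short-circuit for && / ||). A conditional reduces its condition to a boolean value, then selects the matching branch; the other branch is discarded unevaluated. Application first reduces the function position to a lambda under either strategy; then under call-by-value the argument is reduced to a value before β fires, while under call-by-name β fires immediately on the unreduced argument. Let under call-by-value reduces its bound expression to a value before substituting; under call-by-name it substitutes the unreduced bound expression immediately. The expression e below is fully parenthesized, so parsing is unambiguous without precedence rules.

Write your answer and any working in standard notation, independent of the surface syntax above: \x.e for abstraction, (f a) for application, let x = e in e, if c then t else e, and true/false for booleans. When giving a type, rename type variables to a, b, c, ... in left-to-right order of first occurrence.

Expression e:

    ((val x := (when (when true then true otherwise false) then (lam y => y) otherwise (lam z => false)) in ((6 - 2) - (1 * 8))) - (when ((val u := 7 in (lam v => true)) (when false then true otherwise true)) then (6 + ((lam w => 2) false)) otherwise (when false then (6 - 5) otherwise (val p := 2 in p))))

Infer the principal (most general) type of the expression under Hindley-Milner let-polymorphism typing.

Answer: Int

Trace:
  unify Bool ~ Bool
  unify Bool ~ Bool
  unify Bool ~ Bool
y : a
\y._ : a -> a
\z._ : b -> Bool
  unify a -> a ~ b -> Bool
  unify a ~ b
  unify b ~ Bool
let x : Bool -> Bool
  unify Int ~ Int
  unify Int ~ Int
  unify Int ~ Int
  unify Int ~ Int
  unify Int ~ Int
  unify Int ~ Int
  unify Int ~ Int
let u : Int
\v._ : c -> Bool
  unify Bool ~ Bool
  unify Bool ~ Bool
  unify c -> Bool ~ Bool -> d
  unify c ~ Bool
  unify Bool ~ d
_ _ : Bool
  unify Bool ~ Bool
  unify Int ~ Int
\w._ : e -> Int
  unify e -> Int ~ Bool -> f
  unify e ~ Bool
  unify Int ~ f
_ _ : Int
  unify Int ~ Int
  unify Bool ~ Bool
  unify Int ~ Int
  unify Int ~ Int
let p : Int
p : Int
  unify Int ~ Int
  unify Int ~ Int
  unify Int ~ Int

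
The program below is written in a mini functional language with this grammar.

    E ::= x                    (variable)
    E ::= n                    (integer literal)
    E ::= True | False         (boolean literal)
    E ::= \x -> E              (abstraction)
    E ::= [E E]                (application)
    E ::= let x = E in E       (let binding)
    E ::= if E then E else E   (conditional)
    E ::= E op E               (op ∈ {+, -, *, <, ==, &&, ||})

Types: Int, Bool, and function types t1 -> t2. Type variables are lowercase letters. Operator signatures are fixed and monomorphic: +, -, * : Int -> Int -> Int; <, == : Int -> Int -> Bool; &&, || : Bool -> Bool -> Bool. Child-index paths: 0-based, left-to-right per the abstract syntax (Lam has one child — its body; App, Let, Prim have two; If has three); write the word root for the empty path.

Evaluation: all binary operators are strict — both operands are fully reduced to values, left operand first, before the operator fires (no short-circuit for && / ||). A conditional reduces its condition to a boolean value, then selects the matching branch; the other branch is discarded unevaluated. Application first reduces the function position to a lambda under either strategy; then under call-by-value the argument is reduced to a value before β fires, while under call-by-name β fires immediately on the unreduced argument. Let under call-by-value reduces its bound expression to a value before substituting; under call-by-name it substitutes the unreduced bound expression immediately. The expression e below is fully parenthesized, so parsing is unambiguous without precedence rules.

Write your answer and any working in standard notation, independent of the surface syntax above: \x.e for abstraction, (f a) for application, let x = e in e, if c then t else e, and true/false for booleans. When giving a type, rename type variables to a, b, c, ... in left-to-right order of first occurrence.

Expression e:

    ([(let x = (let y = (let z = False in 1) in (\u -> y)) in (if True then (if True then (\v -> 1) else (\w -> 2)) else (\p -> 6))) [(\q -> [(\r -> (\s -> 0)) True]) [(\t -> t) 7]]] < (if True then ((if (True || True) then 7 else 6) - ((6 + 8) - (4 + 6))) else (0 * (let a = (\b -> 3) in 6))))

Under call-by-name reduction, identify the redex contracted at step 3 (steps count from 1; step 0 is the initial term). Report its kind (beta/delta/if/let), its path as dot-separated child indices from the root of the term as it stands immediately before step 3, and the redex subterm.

Answer: if at 0.0 : (if true then (\v.1) else (\w.2))

Derivation:
step 0: (((let x = (let y = (let z = false in 1) in (\u.y)) in (if true then (if true then (\v.1) else (\w.2)) else (\p.6))) ((\q.((\r.(\s.0)) true)) ((\t.t) 7))) < (if true then ((if (true || true) then 7 else 6) - ((6 + 8) - (4 + 6))) else (0 * (let a = (\b.3) in 6))))
step 1: [let@0.0] (((if true then (if true then (\v.1) else (\w.2)) else (\p.6)) ((\q.((\r.(\s.0)) true)) ((\t.t) 7))) < (if true then ((if (true || true) then 7 else 6) - ((6 + 8) - (4 + 6))) else (0 * (let a = (\b.3) in 6))))
step 2: [if@0.0] (((if true then (\v.1) else (\w.2)) ((\q.((\r.(\s.0)) true)) ((\t.t) 7))) < (if true then ((if (true || true) then 7 else 6) - ((6 + 8) - (4 + 6))) else (0 * (let a = (\b.3) in 6))))
step 3: [if@0.0] (((\v.1) ((\q.((\r.(\s.0)) true)) ((\t.t) 7))) < (if true then ((if (true || true) then 7 else 6) - ((6 + 8) - (4 + 6))) else (0 * (let a = (\b.3) in 6))))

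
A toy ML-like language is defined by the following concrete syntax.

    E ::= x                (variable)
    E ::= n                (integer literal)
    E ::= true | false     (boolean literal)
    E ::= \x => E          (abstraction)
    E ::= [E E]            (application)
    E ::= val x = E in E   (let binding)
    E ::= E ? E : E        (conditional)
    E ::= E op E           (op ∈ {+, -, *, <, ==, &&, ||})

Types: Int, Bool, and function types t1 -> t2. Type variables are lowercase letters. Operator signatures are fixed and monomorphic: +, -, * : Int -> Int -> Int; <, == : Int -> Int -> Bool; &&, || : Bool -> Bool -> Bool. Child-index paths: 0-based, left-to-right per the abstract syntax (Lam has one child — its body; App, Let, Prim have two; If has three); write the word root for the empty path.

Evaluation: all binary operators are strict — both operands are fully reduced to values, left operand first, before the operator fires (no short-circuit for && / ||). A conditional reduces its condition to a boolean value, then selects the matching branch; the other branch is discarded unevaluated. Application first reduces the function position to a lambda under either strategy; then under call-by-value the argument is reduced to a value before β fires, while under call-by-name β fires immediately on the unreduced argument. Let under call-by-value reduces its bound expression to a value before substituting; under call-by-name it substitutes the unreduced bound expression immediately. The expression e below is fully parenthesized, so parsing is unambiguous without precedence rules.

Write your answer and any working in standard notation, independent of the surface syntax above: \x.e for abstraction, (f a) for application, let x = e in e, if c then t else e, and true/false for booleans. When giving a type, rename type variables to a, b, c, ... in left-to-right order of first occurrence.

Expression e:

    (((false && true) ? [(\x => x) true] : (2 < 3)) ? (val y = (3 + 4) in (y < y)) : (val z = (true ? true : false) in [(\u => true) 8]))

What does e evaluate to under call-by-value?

Answer: false

Working:
step 0: (if (if (false && true) then ((\x.x) true) else (2 < 3)) then (let y = (3 + 4) in (y < y)) else (let z = (if true then true else false) in ((\u.true) 8)))
step 1: [delta@0.0] (if (if false then ((\x.x) true) else (2 < 3)) then (let y = (3 + 4) in (y < y)) else (let z = (if true then true else false) in ((\u.true) 8)))
step 2: [if@0] (if (2 < 3) then (let y = (3 + 4) in (y < y)) else (let z = (if true then true else false) in ((\u.true) 8)))
step 3: [delta@0] (if true then (let y = (3 + 4) in (y < y)) else (let z = (if true then true else false) in ((\u.true) 8)))
step 4: [if@root] (let y = (3 + 4) in (y < y))
step 5: [delta@0] (let y = 7 in (y < y))
step 6: [let@root] (7 < 7)
step 7: [delta@root] false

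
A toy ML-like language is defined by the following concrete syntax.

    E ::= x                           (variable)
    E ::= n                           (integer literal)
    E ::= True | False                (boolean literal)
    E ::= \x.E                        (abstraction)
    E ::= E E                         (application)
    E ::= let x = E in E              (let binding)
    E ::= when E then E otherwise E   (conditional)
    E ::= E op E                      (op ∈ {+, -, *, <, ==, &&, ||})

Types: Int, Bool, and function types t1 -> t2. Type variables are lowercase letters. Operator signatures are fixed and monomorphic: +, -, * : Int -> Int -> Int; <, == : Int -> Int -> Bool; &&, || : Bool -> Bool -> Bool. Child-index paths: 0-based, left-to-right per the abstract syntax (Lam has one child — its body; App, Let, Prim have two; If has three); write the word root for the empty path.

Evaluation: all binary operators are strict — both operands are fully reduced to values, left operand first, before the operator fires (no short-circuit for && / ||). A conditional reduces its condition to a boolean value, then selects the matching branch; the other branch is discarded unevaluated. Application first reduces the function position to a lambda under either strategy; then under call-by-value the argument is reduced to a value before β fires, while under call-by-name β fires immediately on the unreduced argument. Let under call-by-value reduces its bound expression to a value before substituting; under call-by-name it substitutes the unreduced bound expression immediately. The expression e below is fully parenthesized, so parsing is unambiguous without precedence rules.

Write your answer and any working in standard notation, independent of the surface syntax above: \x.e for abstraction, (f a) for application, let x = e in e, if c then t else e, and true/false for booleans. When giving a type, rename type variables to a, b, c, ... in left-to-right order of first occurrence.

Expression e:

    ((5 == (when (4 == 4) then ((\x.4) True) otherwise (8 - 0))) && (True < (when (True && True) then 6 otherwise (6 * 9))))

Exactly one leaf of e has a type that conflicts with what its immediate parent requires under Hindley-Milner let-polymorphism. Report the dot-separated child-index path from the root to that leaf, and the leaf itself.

Derivation:
  unify Int ~ Int
  unify Int ~ Int
  unify Int ~ Int
  unify Bool ~ Bool
\x._ : a -> Int
  unify a -> Int ~ Bool -> b
  unify a ~ Bool
  unify Int ~ b
_ _ : Int
  unify Int ~ Int
  unify Int ~ Int
  unify Int ~ Int
  unify Int ~ Int
  unify Bool ~ Bool
  unify Bool ~ Int
  FAIL: mismatch Bool ~ Int

Answer: 1.0 : true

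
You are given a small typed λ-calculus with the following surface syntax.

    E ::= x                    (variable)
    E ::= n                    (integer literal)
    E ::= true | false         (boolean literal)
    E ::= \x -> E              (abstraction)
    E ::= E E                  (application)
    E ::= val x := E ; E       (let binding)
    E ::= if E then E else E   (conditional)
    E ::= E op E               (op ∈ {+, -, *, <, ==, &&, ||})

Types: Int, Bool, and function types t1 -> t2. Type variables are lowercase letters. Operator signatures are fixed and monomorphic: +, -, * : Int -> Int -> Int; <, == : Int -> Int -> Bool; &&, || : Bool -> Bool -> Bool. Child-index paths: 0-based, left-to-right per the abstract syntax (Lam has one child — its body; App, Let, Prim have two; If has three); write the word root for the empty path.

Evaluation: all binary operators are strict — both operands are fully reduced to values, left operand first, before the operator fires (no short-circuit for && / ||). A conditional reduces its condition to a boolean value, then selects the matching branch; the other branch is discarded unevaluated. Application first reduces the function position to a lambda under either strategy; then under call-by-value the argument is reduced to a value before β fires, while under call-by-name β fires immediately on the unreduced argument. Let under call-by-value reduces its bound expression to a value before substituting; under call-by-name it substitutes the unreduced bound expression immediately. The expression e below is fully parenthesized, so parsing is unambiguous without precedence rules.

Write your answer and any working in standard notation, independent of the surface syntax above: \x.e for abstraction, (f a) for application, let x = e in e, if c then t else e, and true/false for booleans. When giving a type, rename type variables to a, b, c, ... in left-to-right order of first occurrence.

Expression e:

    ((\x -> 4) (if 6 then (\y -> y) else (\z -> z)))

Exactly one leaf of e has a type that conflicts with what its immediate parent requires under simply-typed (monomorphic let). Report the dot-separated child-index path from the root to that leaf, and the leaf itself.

Derivation:
\x._ : a -> Int
  unify Int ~ Bool
  FAIL: mismatch Int ~ Bool

Answer: 1.0 : 6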